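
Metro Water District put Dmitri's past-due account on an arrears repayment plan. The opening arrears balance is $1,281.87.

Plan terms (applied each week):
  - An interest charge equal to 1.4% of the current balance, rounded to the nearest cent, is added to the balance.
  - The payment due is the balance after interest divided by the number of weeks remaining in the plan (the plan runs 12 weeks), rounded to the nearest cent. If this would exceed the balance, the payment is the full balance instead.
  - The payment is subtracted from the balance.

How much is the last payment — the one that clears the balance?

$126.21

Week 1: opening $1,281.87; interest $17.95 → $1,299.82; payment $108.32; balance $1,191.50
Week 2: opening $1,191.50; interest $16.68 → $1,208.18; payment $109.83; balance $1,098.35
Week 3: opening $1,098.35; interest $15.38 → $1,113.73; payment $111.37; balance $1,002.36
Week 4: opening $1,002.36; interest $14.03 → $1,016.39; payment $112.93; balance $903.46
Week 5: opening $903.46; interest $12.65 → $916.11; payment $114.51; balance $801.60
Week 6: opening $801.60; interest $11.22 → $812.82; payment $116.12; balance $696.70
Week 7: opening $696.70; interest $9.75 → $706.45; payment $117.74; balance $588.71
Week 8: opening $588.71; interest $8.24 → $596.95; payment $119.39; balance $477.56
Week 9: opening $477.56; interest $6.69 → $484.25; payment $121.06; balance $363.19
Week 10: opening $363.19; interest $5.08 → $368.27; payment $122.76; balance $245.51
Week 11: opening $245.51; interest $3.44 → $248.95; payment $124.48; balance $124.47
Week 12: opening $124.47; interest $1.74 → $126.21; payment $126.21; balance $0.00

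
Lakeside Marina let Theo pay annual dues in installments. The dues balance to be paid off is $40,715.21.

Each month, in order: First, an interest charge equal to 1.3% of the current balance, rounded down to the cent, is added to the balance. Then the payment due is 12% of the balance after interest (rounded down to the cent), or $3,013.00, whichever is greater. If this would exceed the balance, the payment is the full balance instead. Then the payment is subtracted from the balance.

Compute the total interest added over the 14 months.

Month 1: $40,715.21 +$529.29 interest = $41,244.50; pay $4,949.34 → $36,295.16
Month 2: $36,295.16 +$471.83 interest = $36,766.99; pay $4,412.03 → $32,354.96
Month 3: $32,354.96 +$420.61 interest = $32,775.57; pay $3,933.06 → $28,842.51
Month 4: $28,842.51 +$374.95 interest = $29,217.46; pay $3,506.09 → $25,711.37
Month 5: $25,711.37 +$334.24 interest = $26,045.61; pay $3,125.47 → $22,920.14
Month 6: $22,920.14 +$297.96 interest = $23,218.10; pay $3,013.00 → $20,205.10
Month 7: $20,205.10 +$262.66 interest = $20,467.76; pay $3,013.00 → $17,454.76
Month 8: $17,454.76 +$226.91 interest = $17,681.67; pay $3,013.00 → $14,668.67
Month 9: $14,668.67 +$190.69 interest = $14,859.36; pay $3,013.00 → $11,846.36
Month 10: $11,846.36 +$154.00 interest = $12,000.36; pay $3,013.00 → $8,987.36
Month 11: $8,987.36 +$116.83 interest = $9,104.19; pay $3,013.00 → $6,091.19
Month 12: $6,091.19 +$79.18 interest = $6,170.37; pay $3,013.00 → $3,157.37
Month 13: $3,157.37 +$41.04 interest = $3,198.41; pay $3,013.00 → $185.41
Month 14: $185.41 +$2.41 interest = $187.82; pay $187.82 → $0.00
Total interest: $529.29 + $471.83 + $420.61 + $374.95 + $334.24 + $297.96 + $262.66 + $226.91 + $190.69 + $154.00 + $116.83 + $79.18 + $41.04 + $2.41 = $3,502.60

$3,502.60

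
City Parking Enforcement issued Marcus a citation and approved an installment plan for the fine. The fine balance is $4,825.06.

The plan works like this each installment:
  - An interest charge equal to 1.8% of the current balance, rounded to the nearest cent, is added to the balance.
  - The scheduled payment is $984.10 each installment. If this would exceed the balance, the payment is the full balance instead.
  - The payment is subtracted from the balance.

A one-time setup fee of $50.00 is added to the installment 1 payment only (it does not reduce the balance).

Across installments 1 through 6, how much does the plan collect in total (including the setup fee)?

$5,148.01

# | Opening | Interest | Payment | Fee | End bal
1 | $4,825.06 | $86.85 | $984.10 | $50.00 | $3,927.81
2 | $3,927.81 | $70.70 | $984.10 | — | $3,014.41
3 | $3,014.41 | $54.26 | $984.10 | — | $2,084.57
4 | $2,084.57 | $37.52 | $984.10 | — | $1,137.99
5 | $1,137.99 | $20.48 | $984.10 | — | $174.37
6 | $174.37 | $3.14 | $177.51 | — | $0.00
Total paid: $5,148.01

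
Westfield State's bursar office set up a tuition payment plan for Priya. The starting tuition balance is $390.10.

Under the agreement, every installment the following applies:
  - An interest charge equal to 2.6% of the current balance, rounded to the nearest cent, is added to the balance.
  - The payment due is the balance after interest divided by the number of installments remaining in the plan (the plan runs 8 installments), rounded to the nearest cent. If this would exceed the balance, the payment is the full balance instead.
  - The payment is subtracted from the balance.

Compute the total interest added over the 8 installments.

# | Opening | Interest | Payment | End bal
1 | $390.10 | $10.14 | $50.03 | $350.21
2 | $350.21 | $9.11 | $51.33 | $307.99
3 | $307.99 | $8.01 | $52.67 | $263.33
4 | $263.33 | $6.85 | $54.04 | $216.14
5 | $216.14 | $5.62 | $55.44 | $166.32
6 | $166.32 | $4.32 | $56.88 | $113.76
7 | $113.76 | $2.96 | $58.36 | $58.36
8 | $58.36 | $1.52 | $59.88 | $0.00
Total interest: $10.14 + $9.11 + $8.01 + $6.85 + $5.62 + $4.32 + $2.96 + $1.52 = $48.53

$48.53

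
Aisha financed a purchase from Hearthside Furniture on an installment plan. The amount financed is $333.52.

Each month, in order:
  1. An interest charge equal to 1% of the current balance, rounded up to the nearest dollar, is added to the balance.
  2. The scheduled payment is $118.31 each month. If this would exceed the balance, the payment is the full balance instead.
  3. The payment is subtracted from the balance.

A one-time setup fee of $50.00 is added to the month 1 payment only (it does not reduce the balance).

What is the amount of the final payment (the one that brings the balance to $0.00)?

Month 1: opening $333.52; interest $4.00 → $337.52; payment $118.31 (+ $50.00 fee); balance $219.21
Month 2: opening $219.21; interest $3.00 → $222.21; payment $118.31; balance $103.90
Month 3: opening $103.90; interest $2.00 → $105.90; payment $105.90; balance $0.00

$105.90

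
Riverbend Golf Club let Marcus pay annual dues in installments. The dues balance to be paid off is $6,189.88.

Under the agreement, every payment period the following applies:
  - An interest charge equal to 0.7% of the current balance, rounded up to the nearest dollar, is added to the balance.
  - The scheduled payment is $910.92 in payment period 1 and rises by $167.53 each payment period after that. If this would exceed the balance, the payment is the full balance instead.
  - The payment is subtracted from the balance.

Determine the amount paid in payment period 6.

# | Opening | Interest | Payment | End bal
1 | $6,189.88 | $44.00 | $910.92 | $5,322.96
2 | $5,322.96 | $38.00 | $1,078.45 | $4,282.51
3 | $4,282.51 | $30.00 | $1,245.98 | $3,066.53
4 | $3,066.53 | $22.00 | $1,413.51 | $1,675.02
5 | $1,675.02 | $12.00 | $1,581.04 | $105.98
6 | $105.98 | $1.00 | $106.98 | $0.00

$106.98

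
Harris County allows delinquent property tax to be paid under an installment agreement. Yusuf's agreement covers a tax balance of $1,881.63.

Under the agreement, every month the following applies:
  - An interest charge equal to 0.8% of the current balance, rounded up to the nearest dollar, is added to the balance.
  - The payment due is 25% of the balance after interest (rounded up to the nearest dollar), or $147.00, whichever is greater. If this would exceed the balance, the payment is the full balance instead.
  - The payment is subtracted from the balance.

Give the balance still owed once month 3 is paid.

$812.63

Month 1: opening $1,881.63; interest $16.00 → $1,897.63; payment $475.00; balance $1,422.63
Month 2: opening $1,422.63; interest $12.00 → $1,434.63; payment $359.00; balance $1,075.63
Month 3: opening $1,075.63; interest $9.00 → $1,084.63; payment $272.00; balance $812.63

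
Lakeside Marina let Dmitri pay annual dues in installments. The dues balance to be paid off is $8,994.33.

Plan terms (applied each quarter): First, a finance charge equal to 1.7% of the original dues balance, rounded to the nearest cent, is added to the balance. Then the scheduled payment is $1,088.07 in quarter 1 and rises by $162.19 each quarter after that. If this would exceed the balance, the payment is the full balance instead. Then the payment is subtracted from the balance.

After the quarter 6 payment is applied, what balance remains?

$950.46

Quarter 1: $8,994.33 +$152.90 interest = $9,147.23; pay $1,088.07 → $8,059.16
Quarter 2: $8,059.16 +$152.90 interest = $8,212.06; pay $1,250.26 → $6,961.80
Quarter 3: $6,961.80 +$152.90 interest = $7,114.70; pay $1,412.45 → $5,702.25
Quarter 4: $5,702.25 +$152.90 interest = $5,855.15; pay $1,574.64 → $4,280.51
Quarter 5: $4,280.51 +$152.90 interest = $4,433.41; pay $1,736.83 → $2,696.58
Quarter 6: $2,696.58 +$152.90 interest = $2,849.48; pay $1,899.02 → $950.46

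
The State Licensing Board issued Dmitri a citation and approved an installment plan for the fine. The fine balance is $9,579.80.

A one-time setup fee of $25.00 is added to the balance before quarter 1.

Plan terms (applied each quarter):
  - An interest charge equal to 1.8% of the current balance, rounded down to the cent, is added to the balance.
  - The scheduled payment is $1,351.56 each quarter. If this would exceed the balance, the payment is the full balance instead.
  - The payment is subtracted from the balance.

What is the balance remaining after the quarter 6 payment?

$2,206.75

# | Opening | Interest | Payment | End bal
1 | $9,604.80 | $172.88 | $1,351.56 | $8,426.12
2 | $8,426.12 | $151.67 | $1,351.56 | $7,226.23
3 | $7,226.23 | $130.07 | $1,351.56 | $6,004.74
4 | $6,004.74 | $108.08 | $1,351.56 | $4,761.26
5 | $4,761.26 | $85.70 | $1,351.56 | $3,495.40
6 | $3,495.40 | $62.91 | $1,351.56 | $2,206.75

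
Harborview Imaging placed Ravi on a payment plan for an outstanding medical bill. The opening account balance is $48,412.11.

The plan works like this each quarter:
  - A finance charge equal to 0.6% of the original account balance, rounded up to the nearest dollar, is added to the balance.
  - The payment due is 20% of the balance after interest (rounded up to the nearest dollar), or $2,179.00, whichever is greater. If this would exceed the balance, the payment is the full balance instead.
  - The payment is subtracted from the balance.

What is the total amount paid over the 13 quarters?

Quarter 1: opening $48,412.11; interest $291.00 → $48,703.11; payment $9,741.00; balance $38,962.11
Quarter 2: opening $38,962.11; interest $291.00 → $39,253.11; payment $7,851.00; balance $31,402.11
Quarter 3: opening $31,402.11; interest $291.00 → $31,693.11; payment $6,339.00; balance $25,354.11
Quarter 4: opening $25,354.11; interest $291.00 → $25,645.11; payment $5,130.00; balance $20,515.11
Quarter 5: opening $20,515.11; interest $291.00 → $20,806.11; payment $4,162.00; balance $16,644.11
Quarter 6: opening $16,644.11; interest $291.00 → $16,935.11; payment $3,388.00; balance $13,547.11
Quarter 7: opening $13,547.11; interest $291.00 → $13,838.11; payment $2,768.00; balance $11,070.11
Quarter 8: opening $11,070.11; interest $291.00 → $11,361.11; payment $2,273.00; balance $9,088.11
Quarter 9: opening $9,088.11; interest $291.00 → $9,379.11; payment $2,179.00; balance $7,200.11
Quarter 10: opening $7,200.11; interest $291.00 → $7,491.11; payment $2,179.00; balance $5,312.11
Quarter 11: opening $5,312.11; interest $291.00 → $5,603.11; payment $2,179.00; balance $3,424.11
Quarter 12: opening $3,424.11; interest $291.00 → $3,715.11; payment $2,179.00; balance $1,536.11
Quarter 13: opening $1,536.11; interest $291.00 → $1,827.11; payment $1,827.11; balance $0.00
Total paid: $52,195.11

$52,195.11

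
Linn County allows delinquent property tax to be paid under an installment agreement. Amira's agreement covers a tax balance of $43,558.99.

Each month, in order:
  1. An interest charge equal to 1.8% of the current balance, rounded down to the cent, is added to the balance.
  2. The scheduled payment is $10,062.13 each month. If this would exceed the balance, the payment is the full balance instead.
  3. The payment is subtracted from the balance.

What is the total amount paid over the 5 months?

Month 1: opening $43,558.99; interest $784.06 → $44,343.05; payment $10,062.13; balance $34,280.92
Month 2: opening $34,280.92; interest $617.05 → $34,897.97; payment $10,062.13; balance $24,835.84
Month 3: opening $24,835.84; interest $447.04 → $25,282.88; payment $10,062.13; balance $15,220.75
Month 4: opening $15,220.75; interest $273.97 → $15,494.72; payment $10,062.13; balance $5,432.59
Month 5: opening $5,432.59; interest $97.78 → $5,530.37; payment $5,530.37; balance $0.00
Total paid: $45,778.89

$45,778.89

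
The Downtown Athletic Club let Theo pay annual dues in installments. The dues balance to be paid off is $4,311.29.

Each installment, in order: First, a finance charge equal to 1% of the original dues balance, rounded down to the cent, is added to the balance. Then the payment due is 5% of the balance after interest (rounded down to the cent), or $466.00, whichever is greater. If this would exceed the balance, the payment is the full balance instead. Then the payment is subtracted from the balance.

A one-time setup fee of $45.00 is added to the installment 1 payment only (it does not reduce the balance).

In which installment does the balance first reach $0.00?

11

# | Opening | Interest | Payment | Fee | End bal
1 | $4,311.29 | $43.11 | $466.00 | $45.00 | $3,888.40
2 | $3,888.40 | $43.11 | $466.00 | — | $3,465.51
3 | $3,465.51 | $43.11 | $466.00 | — | $3,042.62
4 | $3,042.62 | $43.11 | $466.00 | — | $2,619.73
5 | $2,619.73 | $43.11 | $466.00 | — | $2,196.84
6 | $2,196.84 | $43.11 | $466.00 | — | $1,773.95
7 | $1,773.95 | $43.11 | $466.00 | — | $1,351.06
8 | $1,351.06 | $43.11 | $466.00 | — | $928.17
9 | $928.17 | $43.11 | $466.00 | — | $505.28
10 | $505.28 | $43.11 | $466.00 | — | $82.39
11 | $82.39 | $43.11 | $125.50 | — | $0.00
Balance reaches $0.00 in installment 11.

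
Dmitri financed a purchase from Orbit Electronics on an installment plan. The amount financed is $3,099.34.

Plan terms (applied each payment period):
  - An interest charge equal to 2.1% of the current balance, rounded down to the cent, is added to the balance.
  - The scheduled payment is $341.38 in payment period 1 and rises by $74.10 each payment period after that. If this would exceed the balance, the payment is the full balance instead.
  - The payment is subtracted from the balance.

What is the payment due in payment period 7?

Payment period 1: $3,099.34 +$65.08 interest = $3,164.42; pay $341.38 → $2,823.04
Payment period 2: $2,823.04 +$59.28 interest = $2,882.32; pay $415.48 → $2,466.84
Payment period 3: $2,466.84 +$51.80 interest = $2,518.64; pay $489.58 → $2,029.06
Payment period 4: $2,029.06 +$42.61 interest = $2,071.67; pay $563.68 → $1,507.99
Payment period 5: $1,507.99 +$31.66 interest = $1,539.65; pay $637.78 → $901.87
Payment period 6: $901.87 +$18.93 interest = $920.80; pay $711.88 → $208.92
Payment period 7: $208.92 +$4.38 interest = $213.30; pay $213.30 → $0.00

$213.30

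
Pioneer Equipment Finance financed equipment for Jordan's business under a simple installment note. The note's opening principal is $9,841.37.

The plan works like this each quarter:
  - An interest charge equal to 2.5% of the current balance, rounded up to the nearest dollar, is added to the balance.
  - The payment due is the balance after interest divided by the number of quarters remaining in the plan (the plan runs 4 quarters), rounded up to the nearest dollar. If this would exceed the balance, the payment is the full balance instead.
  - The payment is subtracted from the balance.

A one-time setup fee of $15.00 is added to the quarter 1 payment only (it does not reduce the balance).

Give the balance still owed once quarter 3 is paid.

$2,649.37

Quarter 1: $9,841.37 +$247.00 interest = $10,088.37; pay $2,523.00 (+ $15.00 fee) → $7,565.37
Quarter 2: $7,565.37 +$190.00 interest = $7,755.37; pay $2,586.00 → $5,169.37
Quarter 3: $5,169.37 +$130.00 interest = $5,299.37; pay $2,650.00 → $2,649.37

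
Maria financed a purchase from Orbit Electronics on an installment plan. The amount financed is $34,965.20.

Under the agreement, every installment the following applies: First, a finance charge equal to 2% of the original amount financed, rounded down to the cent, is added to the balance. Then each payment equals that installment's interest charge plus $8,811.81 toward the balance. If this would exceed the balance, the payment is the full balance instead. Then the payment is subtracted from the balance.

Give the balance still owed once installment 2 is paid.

Installment 1: opening $34,965.20; interest $699.30 → $35,664.50; payment $9,511.11; balance $26,153.39
Installment 2: opening $26,153.39; interest $699.30 → $26,852.69; payment $9,511.11; balance $17,341.58

$17,341.58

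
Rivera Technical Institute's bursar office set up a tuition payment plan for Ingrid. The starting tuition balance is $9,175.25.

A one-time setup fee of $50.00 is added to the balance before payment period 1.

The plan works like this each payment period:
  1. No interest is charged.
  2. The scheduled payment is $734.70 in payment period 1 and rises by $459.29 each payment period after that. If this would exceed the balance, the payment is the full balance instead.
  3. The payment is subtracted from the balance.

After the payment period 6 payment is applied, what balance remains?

Payment period 1: $9,225.25 − $734.70 → $8,490.55
Payment period 2: $8,490.55 − $1,193.99 → $7,296.56
Payment period 3: $7,296.56 − $1,653.28 → $5,643.28
Payment period 4: $5,643.28 − $2,112.57 → $3,530.71
Payment period 5: $3,530.71 − $2,571.86 → $958.85
Payment period 6: $958.85 − $958.85 → $0.00

$0.00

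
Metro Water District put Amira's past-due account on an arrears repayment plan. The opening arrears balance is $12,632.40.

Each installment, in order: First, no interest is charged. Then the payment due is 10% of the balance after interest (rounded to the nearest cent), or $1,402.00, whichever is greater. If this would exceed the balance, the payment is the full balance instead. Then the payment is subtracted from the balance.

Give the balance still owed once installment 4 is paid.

$7,024.40

# | Opening | Payment | End bal
1 | $12,632.40 | $1,402.00 | $11,230.40
2 | $11,230.40 | $1,402.00 | $9,828.40
3 | $9,828.40 | $1,402.00 | $8,426.40
4 | $8,426.40 | $1,402.00 | $7,024.40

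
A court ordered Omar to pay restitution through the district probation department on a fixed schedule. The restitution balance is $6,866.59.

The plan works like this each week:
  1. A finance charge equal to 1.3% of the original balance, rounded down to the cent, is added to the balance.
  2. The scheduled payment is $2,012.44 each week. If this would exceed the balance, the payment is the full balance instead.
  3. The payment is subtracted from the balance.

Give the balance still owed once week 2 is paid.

Week 1: opening $6,866.59; interest $89.26 → $6,955.85; payment $2,012.44; balance $4,943.41
Week 2: opening $4,943.41; interest $89.26 → $5,032.67; payment $2,012.44; balance $3,020.23

$3,020.23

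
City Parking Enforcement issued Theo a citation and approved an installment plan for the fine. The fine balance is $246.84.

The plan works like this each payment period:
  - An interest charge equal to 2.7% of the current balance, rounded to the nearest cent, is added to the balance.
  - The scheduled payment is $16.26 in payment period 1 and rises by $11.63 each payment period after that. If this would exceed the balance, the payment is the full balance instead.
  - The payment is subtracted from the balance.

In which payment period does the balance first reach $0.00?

Payment period 1: opening $246.84; interest $6.66 → $253.50; payment $16.26; balance $237.24
Payment period 2: opening $237.24; interest $6.41 → $243.65; payment $27.89; balance $215.76
Payment period 3: opening $215.76; interest $5.83 → $221.59; payment $39.52; balance $182.07
Payment period 4: opening $182.07; interest $4.92 → $186.99; payment $51.15; balance $135.84
Payment period 5: opening $135.84; interest $3.67 → $139.51; payment $62.78; balance $76.73
Payment period 6: opening $76.73; interest $2.07 → $78.80; payment $74.41; balance $4.39
Payment period 7: opening $4.39; interest $0.12 → $4.51; payment $4.51; balance $0.00
Balance reaches $0.00 in payment period 7.

7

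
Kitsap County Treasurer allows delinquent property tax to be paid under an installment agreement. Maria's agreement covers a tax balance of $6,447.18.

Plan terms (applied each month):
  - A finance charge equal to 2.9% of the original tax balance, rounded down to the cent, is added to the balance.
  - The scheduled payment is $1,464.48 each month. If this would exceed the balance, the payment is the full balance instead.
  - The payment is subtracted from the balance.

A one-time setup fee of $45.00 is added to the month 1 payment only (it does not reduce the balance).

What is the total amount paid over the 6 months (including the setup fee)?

$7,613.94

# | Opening | Interest | Payment | Fee | End bal
1 | $6,447.18 | $186.96 | $1,464.48 | $45.00 | $5,169.66
2 | $5,169.66 | $186.96 | $1,464.48 | — | $3,892.14
3 | $3,892.14 | $186.96 | $1,464.48 | — | $2,614.62
4 | $2,614.62 | $186.96 | $1,464.48 | — | $1,337.10
5 | $1,337.10 | $186.96 | $1,464.48 | — | $59.58
6 | $59.58 | $186.96 | $246.54 | — | $0.00
Total paid: $7,613.94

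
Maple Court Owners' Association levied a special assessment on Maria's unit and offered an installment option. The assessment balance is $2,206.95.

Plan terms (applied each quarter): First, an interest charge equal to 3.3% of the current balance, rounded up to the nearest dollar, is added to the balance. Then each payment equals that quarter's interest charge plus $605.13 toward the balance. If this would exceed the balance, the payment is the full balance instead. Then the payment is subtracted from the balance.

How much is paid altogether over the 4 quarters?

$2,378.95

Quarter 1: $2,206.95 +$73.00 interest = $2,279.95; pay $678.13 → $1,601.82
Quarter 2: $1,601.82 +$53.00 interest = $1,654.82; pay $658.13 → $996.69
Quarter 3: $996.69 +$33.00 interest = $1,029.69; pay $638.13 → $391.56
Quarter 4: $391.56 +$13.00 interest = $404.56; pay $404.56 → $0.00
Total paid: $2,378.95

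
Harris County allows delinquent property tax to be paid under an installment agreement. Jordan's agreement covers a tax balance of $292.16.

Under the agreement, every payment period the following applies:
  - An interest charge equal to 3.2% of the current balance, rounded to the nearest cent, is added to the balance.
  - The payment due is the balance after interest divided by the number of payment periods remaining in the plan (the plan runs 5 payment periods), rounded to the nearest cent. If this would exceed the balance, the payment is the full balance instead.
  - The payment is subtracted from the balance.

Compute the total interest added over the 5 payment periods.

$29.27

Payment period 1: $292.16 +$9.35 interest = $301.51; pay $60.30 → $241.21
Payment period 2: $241.21 +$7.72 interest = $248.93; pay $62.23 → $186.70
Payment period 3: $186.70 +$5.97 interest = $192.67; pay $64.22 → $128.45
Payment period 4: $128.45 +$4.11 interest = $132.56; pay $66.28 → $66.28
Payment period 5: $66.28 +$2.12 interest = $68.40; pay $68.40 → $0.00
Total interest: $9.35 + $7.72 + $5.97 + $4.11 + $2.12 = $29.27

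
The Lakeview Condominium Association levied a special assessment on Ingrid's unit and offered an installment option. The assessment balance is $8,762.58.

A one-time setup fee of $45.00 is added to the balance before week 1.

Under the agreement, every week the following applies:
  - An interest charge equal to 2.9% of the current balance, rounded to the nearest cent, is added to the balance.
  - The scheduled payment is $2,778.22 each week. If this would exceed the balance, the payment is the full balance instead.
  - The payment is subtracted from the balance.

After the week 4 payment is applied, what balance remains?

$0.00

Week 1: opening $8,807.58; interest $255.42 → $9,063.00; payment $2,778.22; balance $6,284.78
Week 2: opening $6,284.78; interest $182.26 → $6,467.04; payment $2,778.22; balance $3,688.82
Week 3: opening $3,688.82; interest $106.98 → $3,795.80; payment $2,778.22; balance $1,017.58
Week 4: opening $1,017.58; interest $29.51 → $1,047.09; payment $1,047.09; balance $0.00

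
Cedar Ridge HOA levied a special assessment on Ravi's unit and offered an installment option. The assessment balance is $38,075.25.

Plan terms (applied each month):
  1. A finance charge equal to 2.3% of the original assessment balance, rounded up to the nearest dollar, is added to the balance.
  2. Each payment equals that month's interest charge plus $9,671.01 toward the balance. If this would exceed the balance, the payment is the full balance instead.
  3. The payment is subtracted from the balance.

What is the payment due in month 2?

Month 1: opening $38,075.25; interest $876.00 → $38,951.25; payment $10,547.01; balance $28,404.24
Month 2: opening $28,404.24; interest $876.00 → $29,280.24; payment $10,547.01; balance $18,733.23

$10,547.01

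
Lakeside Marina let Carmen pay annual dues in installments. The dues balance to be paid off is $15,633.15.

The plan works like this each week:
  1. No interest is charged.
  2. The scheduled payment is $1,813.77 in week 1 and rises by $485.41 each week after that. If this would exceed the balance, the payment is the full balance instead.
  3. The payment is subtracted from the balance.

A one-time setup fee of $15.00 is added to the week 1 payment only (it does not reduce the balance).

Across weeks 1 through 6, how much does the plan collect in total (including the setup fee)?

$15,648.15

Week 1: opening $15,633.15; payment $1,813.77 (+ $15.00 fee); balance $13,819.38
Week 2: opening $13,819.38; payment $2,299.18; balance $11,520.20
Week 3: opening $11,520.20; payment $2,784.59; balance $8,735.61
Week 4: opening $8,735.61; payment $3,270.00; balance $5,465.61
Week 5: opening $5,465.61; payment $3,755.41; balance $1,710.20
Week 6: opening $1,710.20; payment $1,710.20; balance $0.00
Total paid: $15,648.15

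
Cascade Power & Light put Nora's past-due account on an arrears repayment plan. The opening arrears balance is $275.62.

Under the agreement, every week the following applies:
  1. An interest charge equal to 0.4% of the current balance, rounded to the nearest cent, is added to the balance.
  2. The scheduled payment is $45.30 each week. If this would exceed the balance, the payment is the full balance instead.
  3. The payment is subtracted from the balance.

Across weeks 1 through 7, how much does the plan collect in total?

$279.60

# | Opening | Interest | Payment | End bal
1 | $275.62 | $1.10 | $45.30 | $231.42
2 | $231.42 | $0.93 | $45.30 | $187.05
3 | $187.05 | $0.75 | $45.30 | $142.50
4 | $142.50 | $0.57 | $45.30 | $97.77
5 | $97.77 | $0.39 | $45.30 | $52.86
6 | $52.86 | $0.21 | $45.30 | $7.77
7 | $7.77 | $0.03 | $7.80 | $0.00
Total paid: $279.60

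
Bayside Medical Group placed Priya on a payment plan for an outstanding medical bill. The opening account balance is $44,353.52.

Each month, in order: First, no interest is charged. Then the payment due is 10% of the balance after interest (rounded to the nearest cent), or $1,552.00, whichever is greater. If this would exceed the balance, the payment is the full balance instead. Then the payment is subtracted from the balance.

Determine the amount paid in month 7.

$2,357.13

# | Opening | Payment | End bal
1 | $44,353.52 | $4,435.35 | $39,918.17
2 | $39,918.17 | $3,991.82 | $35,926.35
3 | $35,926.35 | $3,592.64 | $32,333.71
4 | $32,333.71 | $3,233.37 | $29,100.34
5 | $29,100.34 | $2,910.03 | $26,190.31
6 | $26,190.31 | $2,619.03 | $23,571.28
7 | $23,571.28 | $2,357.13 | $21,214.15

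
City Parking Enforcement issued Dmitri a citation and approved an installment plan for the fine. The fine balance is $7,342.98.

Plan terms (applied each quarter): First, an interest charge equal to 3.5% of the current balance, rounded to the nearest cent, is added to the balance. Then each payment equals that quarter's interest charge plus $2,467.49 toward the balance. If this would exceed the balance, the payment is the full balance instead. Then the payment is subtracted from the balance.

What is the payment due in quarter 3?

$2,492.28

Quarter 1: opening $7,342.98; interest $257.00 → $7,599.98; payment $2,724.49; balance $4,875.49
Quarter 2: opening $4,875.49; interest $170.64 → $5,046.13; payment $2,638.13; balance $2,408.00
Quarter 3: opening $2,408.00; interest $84.28 → $2,492.28; payment $2,492.28; balance $0.00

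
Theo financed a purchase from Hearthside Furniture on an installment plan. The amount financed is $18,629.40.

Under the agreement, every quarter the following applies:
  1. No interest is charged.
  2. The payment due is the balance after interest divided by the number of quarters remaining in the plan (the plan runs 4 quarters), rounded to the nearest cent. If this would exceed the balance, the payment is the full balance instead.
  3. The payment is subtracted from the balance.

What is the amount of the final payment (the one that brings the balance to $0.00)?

$4,657.35

Quarter 1: $18,629.40 − $4,657.35 → $13,972.05
Quarter 2: $13,972.05 − $4,657.35 → $9,314.70
Quarter 3: $9,314.70 − $4,657.35 → $4,657.35
Quarter 4: $4,657.35 − $4,657.35 → $0.00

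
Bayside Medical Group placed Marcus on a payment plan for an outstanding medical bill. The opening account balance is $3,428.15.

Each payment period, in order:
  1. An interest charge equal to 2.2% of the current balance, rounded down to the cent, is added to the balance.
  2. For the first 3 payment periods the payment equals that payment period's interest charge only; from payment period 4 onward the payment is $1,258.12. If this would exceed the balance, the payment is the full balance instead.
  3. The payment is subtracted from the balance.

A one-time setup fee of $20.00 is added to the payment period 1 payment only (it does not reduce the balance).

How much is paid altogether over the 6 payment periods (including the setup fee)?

$3,821.98

Payment period 1: opening $3,428.15; interest $75.41 → $3,503.56; payment $75.41 (+ $20.00 fee); balance $3,428.15
Payment period 2: opening $3,428.15; interest $75.41 → $3,503.56; payment $75.41; balance $3,428.15
Payment period 3: opening $3,428.15; interest $75.41 → $3,503.56; payment $75.41; balance $3,428.15
Payment period 4: opening $3,428.15; interest $75.41 → $3,503.56; payment $1,258.12; balance $2,245.44
Payment period 5: opening $2,245.44; interest $49.39 → $2,294.83; payment $1,258.12; balance $1,036.71
Payment period 6: opening $1,036.71; interest $22.80 → $1,059.51; payment $1,059.51; balance $0.00
Total paid: $3,821.98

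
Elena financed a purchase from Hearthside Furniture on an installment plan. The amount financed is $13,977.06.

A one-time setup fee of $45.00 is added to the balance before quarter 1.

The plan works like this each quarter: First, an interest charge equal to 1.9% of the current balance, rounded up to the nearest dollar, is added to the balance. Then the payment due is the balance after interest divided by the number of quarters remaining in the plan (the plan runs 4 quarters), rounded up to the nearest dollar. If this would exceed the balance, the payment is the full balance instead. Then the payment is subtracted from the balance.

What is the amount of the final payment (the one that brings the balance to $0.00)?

Quarter 1: opening $14,022.06; interest $267.00 → $14,289.06; payment $3,573.00; balance $10,716.06
Quarter 2: opening $10,716.06; interest $204.00 → $10,920.06; payment $3,641.00; balance $7,279.06
Quarter 3: opening $7,279.06; interest $139.00 → $7,418.06; payment $3,710.00; balance $3,708.06
Quarter 4: opening $3,708.06; interest $71.00 → $3,779.06; payment $3,779.06; balance $0.00

$3,779.06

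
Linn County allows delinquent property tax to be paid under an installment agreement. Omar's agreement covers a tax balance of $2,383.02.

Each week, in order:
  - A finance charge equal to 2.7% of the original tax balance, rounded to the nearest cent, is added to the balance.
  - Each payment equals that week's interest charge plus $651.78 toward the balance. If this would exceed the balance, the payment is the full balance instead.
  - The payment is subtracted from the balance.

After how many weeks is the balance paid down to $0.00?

4

Week 1: opening $2,383.02; interest $64.34 → $2,447.36; payment $716.12; balance $1,731.24
Week 2: opening $1,731.24; interest $64.34 → $1,795.58; payment $716.12; balance $1,079.46
Week 3: opening $1,079.46; interest $64.34 → $1,143.80; payment $716.12; balance $427.68
Week 4: opening $427.68; interest $64.34 → $492.02; payment $492.02; balance $0.00
Balance reaches $0.00 in week 4.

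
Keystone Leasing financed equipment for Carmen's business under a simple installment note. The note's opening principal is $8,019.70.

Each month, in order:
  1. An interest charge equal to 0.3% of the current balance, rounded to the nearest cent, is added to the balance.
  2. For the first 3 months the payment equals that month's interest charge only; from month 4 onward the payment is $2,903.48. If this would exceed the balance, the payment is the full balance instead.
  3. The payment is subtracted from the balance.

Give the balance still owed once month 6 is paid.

Month 1: $8,019.70 +$24.06 interest = $8,043.76; pay $24.06 → $8,019.70
Month 2: $8,019.70 +$24.06 interest = $8,043.76; pay $24.06 → $8,019.70
Month 3: $8,019.70 +$24.06 interest = $8,043.76; pay $24.06 → $8,019.70
Month 4: $8,019.70 +$24.06 interest = $8,043.76; pay $2,903.48 → $5,140.28
Month 5: $5,140.28 +$15.42 interest = $5,155.70; pay $2,903.48 → $2,252.22
Month 6: $2,252.22 +$6.76 interest = $2,258.98; pay $2,258.98 → $0.00

$0.00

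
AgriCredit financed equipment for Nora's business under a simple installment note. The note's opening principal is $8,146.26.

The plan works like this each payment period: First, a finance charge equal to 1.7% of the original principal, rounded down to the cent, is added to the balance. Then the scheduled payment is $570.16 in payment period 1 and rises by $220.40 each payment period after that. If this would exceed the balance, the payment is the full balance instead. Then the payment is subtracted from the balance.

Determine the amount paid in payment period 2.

Payment period 1: opening $8,146.26; interest $138.48 → $8,284.74; payment $570.16; balance $7,714.58
Payment period 2: opening $7,714.58; interest $138.48 → $7,853.06; payment $790.56; balance $7,062.50

$790.56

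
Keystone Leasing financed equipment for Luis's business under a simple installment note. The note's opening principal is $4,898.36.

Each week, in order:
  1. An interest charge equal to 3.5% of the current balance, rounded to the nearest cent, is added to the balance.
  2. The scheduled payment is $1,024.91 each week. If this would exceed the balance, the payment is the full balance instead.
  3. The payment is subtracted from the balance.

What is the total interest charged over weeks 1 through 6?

Week 1: $4,898.36 +$171.44 interest = $5,069.80; pay $1,024.91 → $4,044.89
Week 2: $4,044.89 +$141.57 interest = $4,186.46; pay $1,024.91 → $3,161.55
Week 3: $3,161.55 +$110.65 interest = $3,272.20; pay $1,024.91 → $2,247.29
Week 4: $2,247.29 +$78.66 interest = $2,325.95; pay $1,024.91 → $1,301.04
Week 5: $1,301.04 +$45.54 interest = $1,346.58; pay $1,024.91 → $321.67
Week 6: $321.67 +$11.26 interest = $332.93; pay $332.93 → $0.00
Total interest: $171.44 + $141.57 + $110.65 + $78.66 + $45.54 + $11.26 = $559.12

$559.12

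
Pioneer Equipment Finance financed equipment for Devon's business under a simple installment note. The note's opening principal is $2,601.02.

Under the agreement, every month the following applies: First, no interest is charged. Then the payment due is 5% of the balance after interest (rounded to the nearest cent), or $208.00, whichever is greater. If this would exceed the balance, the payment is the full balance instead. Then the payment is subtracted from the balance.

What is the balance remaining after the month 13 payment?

Month 1: $2,601.02 − $208.00 → $2,393.02
Month 2: $2,393.02 − $208.00 → $2,185.02
Month 3: $2,185.02 − $208.00 → $1,977.02
Month 4: $1,977.02 − $208.00 → $1,769.02
Month 5: $1,769.02 − $208.00 → $1,561.02
Month 6: $1,561.02 − $208.00 → $1,353.02
Month 7: $1,353.02 − $208.00 → $1,145.02
Month 8: $1,145.02 − $208.00 → $937.02
Month 9: $937.02 − $208.00 → $729.02
Month 10: $729.02 − $208.00 → $521.02
Month 11: $521.02 − $208.00 → $313.02
Month 12: $313.02 − $208.00 → $105.02
Month 13: $105.02 − $105.02 → $0.00

$0.00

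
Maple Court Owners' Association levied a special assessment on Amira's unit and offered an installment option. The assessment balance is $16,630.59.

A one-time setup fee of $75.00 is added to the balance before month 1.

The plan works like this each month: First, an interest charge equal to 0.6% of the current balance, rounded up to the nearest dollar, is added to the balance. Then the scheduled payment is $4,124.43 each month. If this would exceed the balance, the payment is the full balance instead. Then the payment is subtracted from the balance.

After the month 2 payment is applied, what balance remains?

$8,634.73

Month 1: opening $16,705.59; interest $101.00 → $16,806.59; payment $4,124.43; balance $12,682.16
Month 2: opening $12,682.16; interest $77.00 → $12,759.16; payment $4,124.43; balance $8,634.73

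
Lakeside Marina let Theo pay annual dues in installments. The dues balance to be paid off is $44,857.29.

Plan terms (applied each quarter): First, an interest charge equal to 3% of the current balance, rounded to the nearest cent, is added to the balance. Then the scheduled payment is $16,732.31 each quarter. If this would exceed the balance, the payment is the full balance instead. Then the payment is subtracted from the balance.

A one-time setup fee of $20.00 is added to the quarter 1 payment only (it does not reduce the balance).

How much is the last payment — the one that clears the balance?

Quarter 1: opening $44,857.29; interest $1,345.72 → $46,203.01; payment $16,732.31 (+ $20.00 fee); balance $29,470.70
Quarter 2: opening $29,470.70; interest $884.12 → $30,354.82; payment $16,732.31; balance $13,622.51
Quarter 3: opening $13,622.51; interest $408.68 → $14,031.19; payment $14,031.19; balance $0.00

$14,031.19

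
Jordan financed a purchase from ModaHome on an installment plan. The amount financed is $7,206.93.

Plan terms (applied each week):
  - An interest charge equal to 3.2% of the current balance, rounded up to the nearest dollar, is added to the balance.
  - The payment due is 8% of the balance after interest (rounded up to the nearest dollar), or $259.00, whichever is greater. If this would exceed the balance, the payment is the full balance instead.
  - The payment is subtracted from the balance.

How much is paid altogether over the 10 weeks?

Week 1: $7,206.93 +$231.00 interest = $7,437.93; pay $596.00 → $6,841.93
Week 2: $6,841.93 +$219.00 interest = $7,060.93; pay $565.00 → $6,495.93
Week 3: $6,495.93 +$208.00 interest = $6,703.93; pay $537.00 → $6,166.93
Week 4: $6,166.93 +$198.00 interest = $6,364.93; pay $510.00 → $5,854.93
Week 5: $5,854.93 +$188.00 interest = $6,042.93; pay $484.00 → $5,558.93
Week 6: $5,558.93 +$178.00 interest = $5,736.93; pay $459.00 → $5,277.93
Week 7: $5,277.93 +$169.00 interest = $5,446.93; pay $436.00 → $5,010.93
Week 8: $5,010.93 +$161.00 interest = $5,171.93; pay $414.00 → $4,757.93
Week 9: $4,757.93 +$153.00 interest = $4,910.93; pay $393.00 → $4,517.93
Week 10: $4,517.93 +$145.00 interest = $4,662.93; pay $374.00 → $4,288.93
Total paid: $4,768.00

$4,768.00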